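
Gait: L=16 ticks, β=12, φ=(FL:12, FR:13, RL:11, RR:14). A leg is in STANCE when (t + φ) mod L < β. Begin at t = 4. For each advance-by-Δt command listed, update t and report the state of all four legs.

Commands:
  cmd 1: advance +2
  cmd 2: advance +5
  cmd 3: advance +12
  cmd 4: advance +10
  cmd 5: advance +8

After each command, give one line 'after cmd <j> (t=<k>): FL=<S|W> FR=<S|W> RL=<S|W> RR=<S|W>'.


start t=4: FL=S FR=S RL=W RR=S
cmd 1: advance +2 → t=6, phase=(2,3,1,4) → FL=S FR=S RL=S RR=S
cmd 2: advance +5 → t=11, phase=(7,8,6,9) → FL=S FR=S RL=S RR=S
cmd 3: advance +12 → t=23, phase=(3,4,2,5) → FL=S FR=S RL=S RR=S
cmd 4: advance +10 → t=33, phase=(13,14,12,15) → FL=W FR=W RL=W RR=W
cmd 5: advance +8 → t=41, phase=(5,6,4,7) → FL=S FR=S RL=S RR=S

after cmd 1 (t=6): FL=S FR=S RL=S RR=S
after cmd 2 (t=11): FL=S FR=S RL=S RR=S
after cmd 3 (t=23): FL=S FR=S RL=S RR=S
after cmd 4 (t=33): FL=W FR=W RL=W RR=W
after cmd 5 (t=41): FL=S FR=S RL=S RR=S


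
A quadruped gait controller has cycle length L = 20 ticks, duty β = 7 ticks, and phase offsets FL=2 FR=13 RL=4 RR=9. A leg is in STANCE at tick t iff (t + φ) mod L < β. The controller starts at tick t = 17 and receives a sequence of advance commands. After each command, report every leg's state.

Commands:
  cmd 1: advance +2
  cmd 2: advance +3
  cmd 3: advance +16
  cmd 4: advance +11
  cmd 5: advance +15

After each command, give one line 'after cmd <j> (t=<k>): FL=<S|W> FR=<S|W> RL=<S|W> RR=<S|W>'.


start t=17: FL=W FR=W RL=S RR=S
cmd 1: advance +2 → t=19, phase=(1,12,3,8) → FL=S FR=W RL=S RR=W
cmd 2: advance +3 → t=22, phase=(4,15,6,11) → FL=S FR=W RL=S RR=W
cmd 3: advance +16 → t=38, phase=(0,11,2,7) → FL=S FR=W RL=S RR=W
cmd 4: advance +11 → t=49, phase=(11,2,13,18) → FL=W FR=S RL=W RR=W
cmd 5: advance +15 → t=64, phase=(6,17,8,13) → FL=S FR=W RL=W RR=W

after cmd 1 (t=19): FL=S FR=W RL=S RR=W
after cmd 2 (t=22): FL=S FR=W RL=S RR=W
after cmd 3 (t=38): FL=S FR=W RL=S RR=W
after cmd 4 (t=49): FL=W FR=S RL=W RR=W
after cmd 5 (t=64): FL=S FR=W RL=W RR=W


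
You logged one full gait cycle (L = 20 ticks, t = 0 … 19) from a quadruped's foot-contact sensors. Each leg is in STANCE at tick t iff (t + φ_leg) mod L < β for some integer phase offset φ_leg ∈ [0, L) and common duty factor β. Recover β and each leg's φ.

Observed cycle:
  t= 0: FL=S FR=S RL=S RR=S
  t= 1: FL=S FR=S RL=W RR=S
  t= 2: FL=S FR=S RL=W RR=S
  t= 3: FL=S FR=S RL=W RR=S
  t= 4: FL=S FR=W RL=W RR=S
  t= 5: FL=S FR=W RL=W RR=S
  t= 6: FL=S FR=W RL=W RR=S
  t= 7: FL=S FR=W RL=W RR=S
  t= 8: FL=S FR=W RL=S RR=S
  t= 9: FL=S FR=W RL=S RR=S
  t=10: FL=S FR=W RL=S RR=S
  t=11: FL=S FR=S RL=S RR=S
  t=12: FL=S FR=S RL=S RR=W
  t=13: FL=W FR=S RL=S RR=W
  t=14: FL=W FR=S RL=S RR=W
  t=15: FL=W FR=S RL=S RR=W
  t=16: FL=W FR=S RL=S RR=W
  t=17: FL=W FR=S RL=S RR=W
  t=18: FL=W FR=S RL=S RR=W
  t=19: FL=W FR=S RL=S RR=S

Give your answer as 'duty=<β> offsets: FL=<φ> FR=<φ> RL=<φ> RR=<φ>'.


duty=13 offsets: FL=0 FR=9 RL=12 RR=1

duty β = stance ticks per leg = 13
FL: stance ticks = 13; W→S at t=0 → φ=0
FR: stance ticks = 13; W→S at t=11 → φ=9
RL: stance ticks = 13; W→S at t=8 → φ=12
RR: stance ticks = 13; W→S at t=19 → φ=1


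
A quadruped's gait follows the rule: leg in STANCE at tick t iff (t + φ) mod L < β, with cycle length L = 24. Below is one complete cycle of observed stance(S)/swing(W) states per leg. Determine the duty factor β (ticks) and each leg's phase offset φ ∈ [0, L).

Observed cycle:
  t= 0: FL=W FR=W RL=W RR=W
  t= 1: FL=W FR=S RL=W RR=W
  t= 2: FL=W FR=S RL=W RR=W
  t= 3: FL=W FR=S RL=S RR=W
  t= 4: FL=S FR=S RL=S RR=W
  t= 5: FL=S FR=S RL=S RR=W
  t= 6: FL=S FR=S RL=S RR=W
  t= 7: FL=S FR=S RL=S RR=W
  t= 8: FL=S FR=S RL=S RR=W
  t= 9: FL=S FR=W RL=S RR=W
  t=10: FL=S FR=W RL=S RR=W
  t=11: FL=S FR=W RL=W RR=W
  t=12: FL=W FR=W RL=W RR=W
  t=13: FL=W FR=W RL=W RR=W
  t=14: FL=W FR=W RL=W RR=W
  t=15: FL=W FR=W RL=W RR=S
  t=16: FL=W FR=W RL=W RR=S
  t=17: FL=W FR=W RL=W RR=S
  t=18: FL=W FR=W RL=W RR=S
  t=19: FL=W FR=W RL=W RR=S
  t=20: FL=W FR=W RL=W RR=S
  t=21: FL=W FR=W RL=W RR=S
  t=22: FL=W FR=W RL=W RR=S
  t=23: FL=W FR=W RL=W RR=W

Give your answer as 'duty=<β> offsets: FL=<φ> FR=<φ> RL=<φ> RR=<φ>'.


duty=8 offsets: FL=20 FR=23 RL=21 RR=9

duty β = stance ticks per leg = 8
FL: stance ticks = 8; W→S at t=4 → φ=20
FR: stance ticks = 8; W→S at t=1 → φ=23
RL: stance ticks = 8; W→S at t=3 → φ=21
RR: stance ticks = 8; W→S at t=15 → φ=9


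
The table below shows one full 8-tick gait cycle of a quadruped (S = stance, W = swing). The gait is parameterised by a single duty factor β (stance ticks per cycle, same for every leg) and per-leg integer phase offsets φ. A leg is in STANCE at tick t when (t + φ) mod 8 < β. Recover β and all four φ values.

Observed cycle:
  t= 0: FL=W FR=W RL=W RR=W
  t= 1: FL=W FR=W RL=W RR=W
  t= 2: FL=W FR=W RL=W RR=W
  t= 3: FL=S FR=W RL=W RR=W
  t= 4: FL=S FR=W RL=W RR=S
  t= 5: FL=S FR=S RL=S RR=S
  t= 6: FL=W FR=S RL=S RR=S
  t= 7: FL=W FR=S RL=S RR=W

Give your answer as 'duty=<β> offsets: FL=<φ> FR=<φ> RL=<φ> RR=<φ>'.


duty β = stance ticks per leg = 3
FL: stance ticks = 3; W→S at t=3 → φ=5
FR: stance ticks = 3; W→S at t=5 → φ=3
RL: stance ticks = 3; W→S at t=5 → φ=3
RR: stance ticks = 3; W→S at t=4 → φ=4

duty=3 offsets: FL=5 FR=3 RL=3 RR=4


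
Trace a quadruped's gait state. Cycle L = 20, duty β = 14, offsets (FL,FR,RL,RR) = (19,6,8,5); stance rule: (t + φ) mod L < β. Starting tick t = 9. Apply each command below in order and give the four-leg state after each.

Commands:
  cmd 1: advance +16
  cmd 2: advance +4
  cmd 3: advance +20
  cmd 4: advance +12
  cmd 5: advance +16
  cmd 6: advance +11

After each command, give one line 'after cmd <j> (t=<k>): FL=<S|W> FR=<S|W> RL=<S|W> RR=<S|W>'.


after cmd 1 (t=25): FL=S FR=S RL=S RR=S
after cmd 2 (t=29): FL=S FR=W RL=W RR=W
after cmd 3 (t=49): FL=S FR=W RL=W RR=W
after cmd 4 (t=61): FL=S FR=S RL=S RR=S
after cmd 5 (t=77): FL=W FR=S RL=S RR=S
after cmd 6 (t=88): FL=S FR=W RL=W RR=S

start t=9: FL=S FR=W RL=W RR=W
cmd 1: advance +16 → t=25, phase=(4,11,13,10) → FL=S FR=S RL=S RR=S
cmd 2: advance +4 → t=29, phase=(8,15,17,14) → FL=S FR=W RL=W RR=W
cmd 3: advance +20 → t=49, phase=(8,15,17,14) → FL=S FR=W RL=W RR=W
cmd 4: advance +12 → t=61, phase=(0,7,9,6) → FL=S FR=S RL=S RR=S
cmd 5: advance +16 → t=77, phase=(16,3,5,2) → FL=W FR=S RL=S RR=S
cmd 6: advance +11 → t=88, phase=(7,14,16,13) → FL=S FR=W RL=W RR=S


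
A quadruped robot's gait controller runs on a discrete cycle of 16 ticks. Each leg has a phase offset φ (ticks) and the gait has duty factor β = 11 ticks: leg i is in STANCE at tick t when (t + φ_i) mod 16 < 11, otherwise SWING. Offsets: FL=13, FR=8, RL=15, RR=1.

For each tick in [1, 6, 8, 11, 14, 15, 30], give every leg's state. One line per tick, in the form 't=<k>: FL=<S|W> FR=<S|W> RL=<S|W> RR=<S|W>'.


t=1: FL=W FR=S RL=S RR=S
t=6: FL=S FR=W RL=S RR=S
t=8: FL=S FR=S RL=S RR=S
t=11: FL=S FR=S RL=S RR=W
t=14: FL=W FR=S RL=W RR=W
t=15: FL=W FR=S RL=W RR=S
t=30: FL=W FR=S RL=W RR=W

t=1: phase=(14,9,0,2) vs β=11 → FL=W FR=S RL=S RR=S
t=6: phase=(3,14,5,7) vs β=11 → FL=S FR=W RL=S RR=S
t=8: phase=(5,0,7,9) vs β=11 → FL=S FR=S RL=S RR=S
t=11: phase=(8,3,10,12) vs β=11 → FL=S FR=S RL=S RR=W
t=14: phase=(11,6,13,15) vs β=11 → FL=W FR=S RL=W RR=W
t=15: phase=(12,7,14,0) vs β=11 → FL=W FR=S RL=W RR=S
t=30: phase=(11,6,13,15) vs β=11 → FL=W FR=S RL=W RR=W


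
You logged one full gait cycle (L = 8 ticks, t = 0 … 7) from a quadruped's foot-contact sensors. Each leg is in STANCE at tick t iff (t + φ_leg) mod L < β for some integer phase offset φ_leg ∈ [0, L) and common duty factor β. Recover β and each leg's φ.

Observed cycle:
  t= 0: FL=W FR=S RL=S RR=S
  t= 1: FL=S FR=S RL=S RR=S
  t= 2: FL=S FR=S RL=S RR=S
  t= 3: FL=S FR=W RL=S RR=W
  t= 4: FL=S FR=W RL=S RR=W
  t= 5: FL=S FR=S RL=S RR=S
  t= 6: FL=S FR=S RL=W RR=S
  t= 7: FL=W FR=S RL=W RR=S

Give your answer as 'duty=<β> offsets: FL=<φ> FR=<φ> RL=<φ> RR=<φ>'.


duty β = stance ticks per leg = 6
FL: stance ticks = 6; W→S at t=1 → φ=7
FR: stance ticks = 6; W→S at t=5 → φ=3
RL: stance ticks = 6; W→S at t=0 → φ=0
RR: stance ticks = 6; W→S at t=5 → φ=3

duty=6 offsets: FL=7 FR=3 RL=0 RR=3


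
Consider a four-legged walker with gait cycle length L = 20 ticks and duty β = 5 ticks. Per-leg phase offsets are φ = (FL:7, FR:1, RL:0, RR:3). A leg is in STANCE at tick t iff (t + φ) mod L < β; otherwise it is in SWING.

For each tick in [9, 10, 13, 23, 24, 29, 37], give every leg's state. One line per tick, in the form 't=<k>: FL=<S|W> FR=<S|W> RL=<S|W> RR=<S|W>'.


t=9: phase=(16,10,9,12) vs β=5 → FL=W FR=W RL=W RR=W
t=10: phase=(17,11,10,13) vs β=5 → FL=W FR=W RL=W RR=W
t=13: phase=(0,14,13,16) vs β=5 → FL=S FR=W RL=W RR=W
t=23: phase=(10,4,3,6) vs β=5 → FL=W FR=S RL=S RR=W
t=24: phase=(11,5,4,7) vs β=5 → FL=W FR=W RL=S RR=W
t=29: phase=(16,10,9,12) vs β=5 → FL=W FR=W RL=W RR=W
t=37: phase=(4,18,17,0) vs β=5 → FL=S FR=W RL=W RR=S

t=9: FL=W FR=W RL=W RR=W
t=10: FL=W FR=W RL=W RR=W
t=13: FL=S FR=W RL=W RR=W
t=23: FL=W FR=S RL=S RR=W
t=24: FL=W FR=W RL=S RR=W
t=29: FL=W FR=W RL=W RR=W
t=37: FL=S FR=W RL=W RR=S


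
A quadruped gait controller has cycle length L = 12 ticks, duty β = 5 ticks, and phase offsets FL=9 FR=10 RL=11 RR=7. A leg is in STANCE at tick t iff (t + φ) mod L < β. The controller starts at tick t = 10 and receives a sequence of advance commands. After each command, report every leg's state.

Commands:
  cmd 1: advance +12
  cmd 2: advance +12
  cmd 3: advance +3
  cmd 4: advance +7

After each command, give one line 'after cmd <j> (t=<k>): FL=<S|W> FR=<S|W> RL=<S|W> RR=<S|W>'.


start t=10: FL=W FR=W RL=W RR=W
cmd 1: advance +12 → t=22, phase=(7,8,9,5) → FL=W FR=W RL=W RR=W
cmd 2: advance +12 → t=34, phase=(7,8,9,5) → FL=W FR=W RL=W RR=W
cmd 3: advance +3 → t=37, phase=(10,11,0,8) → FL=W FR=W RL=S RR=W
cmd 4: advance +7 → t=44, phase=(5,6,7,3) → FL=W FR=W RL=W RR=S

after cmd 1 (t=22): FL=W FR=W RL=W RR=W
after cmd 2 (t=34): FL=W FR=W RL=W RR=W
after cmd 3 (t=37): FL=W FR=W RL=S RR=W
after cmd 4 (t=44): FL=W FR=W RL=W RR=S


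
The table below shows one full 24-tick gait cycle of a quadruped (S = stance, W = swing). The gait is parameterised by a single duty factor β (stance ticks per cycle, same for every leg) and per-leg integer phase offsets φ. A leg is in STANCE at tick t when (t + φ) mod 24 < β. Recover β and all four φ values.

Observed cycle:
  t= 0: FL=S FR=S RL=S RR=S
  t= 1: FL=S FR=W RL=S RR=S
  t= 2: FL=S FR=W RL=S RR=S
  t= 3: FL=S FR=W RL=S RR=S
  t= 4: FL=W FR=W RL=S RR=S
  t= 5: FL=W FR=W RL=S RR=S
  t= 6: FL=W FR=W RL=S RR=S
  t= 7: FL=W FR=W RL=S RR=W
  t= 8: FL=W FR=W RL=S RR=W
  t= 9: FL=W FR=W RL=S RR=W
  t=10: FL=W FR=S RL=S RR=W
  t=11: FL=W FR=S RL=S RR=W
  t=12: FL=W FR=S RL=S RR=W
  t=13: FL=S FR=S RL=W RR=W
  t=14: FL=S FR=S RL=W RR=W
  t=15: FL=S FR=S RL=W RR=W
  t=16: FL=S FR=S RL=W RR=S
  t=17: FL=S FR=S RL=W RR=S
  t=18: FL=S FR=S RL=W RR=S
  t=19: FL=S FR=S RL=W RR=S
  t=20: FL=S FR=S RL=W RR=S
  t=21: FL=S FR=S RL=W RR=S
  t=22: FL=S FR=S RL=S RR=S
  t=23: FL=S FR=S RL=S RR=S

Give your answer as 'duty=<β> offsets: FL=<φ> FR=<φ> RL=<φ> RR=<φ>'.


duty=15 offsets: FL=11 FR=14 RL=2 RR=8

duty β = stance ticks per leg = 15
FL: stance ticks = 15; W→S at t=13 → φ=11
FR: stance ticks = 15; W→S at t=10 → φ=14
RL: stance ticks = 15; W→S at t=22 → φ=2
RR: stance ticks = 15; W→S at t=16 → φ=8


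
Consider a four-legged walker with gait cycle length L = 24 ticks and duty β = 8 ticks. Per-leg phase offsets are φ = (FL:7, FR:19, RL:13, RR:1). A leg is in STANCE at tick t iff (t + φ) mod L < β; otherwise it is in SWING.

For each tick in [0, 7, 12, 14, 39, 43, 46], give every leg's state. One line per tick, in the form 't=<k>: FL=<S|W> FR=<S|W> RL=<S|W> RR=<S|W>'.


t=0: phase=(7,19,13,1) vs β=8 → FL=S FR=W RL=W RR=S
t=7: phase=(14,2,20,8) vs β=8 → FL=W FR=S RL=W RR=W
t=12: phase=(19,7,1,13) vs β=8 → FL=W FR=S RL=S RR=W
t=14: phase=(21,9,3,15) vs β=8 → FL=W FR=W RL=S RR=W
t=39: phase=(22,10,4,16) vs β=8 → FL=W FR=W RL=S RR=W
t=43: phase=(2,14,8,20) vs β=8 → FL=S FR=W RL=W RR=W
t=46: phase=(5,17,11,23) vs β=8 → FL=S FR=W RL=W RR=W

t=0: FL=S FR=W RL=W RR=S
t=7: FL=W FR=S RL=W RR=W
t=12: FL=W FR=S RL=S RR=W
t=14: FL=W FR=W RL=S RR=W
t=39: FL=W FR=W RL=S RR=W
t=43: FL=S FR=W RL=W RR=W
t=46: FL=S FR=W RL=W RR=W


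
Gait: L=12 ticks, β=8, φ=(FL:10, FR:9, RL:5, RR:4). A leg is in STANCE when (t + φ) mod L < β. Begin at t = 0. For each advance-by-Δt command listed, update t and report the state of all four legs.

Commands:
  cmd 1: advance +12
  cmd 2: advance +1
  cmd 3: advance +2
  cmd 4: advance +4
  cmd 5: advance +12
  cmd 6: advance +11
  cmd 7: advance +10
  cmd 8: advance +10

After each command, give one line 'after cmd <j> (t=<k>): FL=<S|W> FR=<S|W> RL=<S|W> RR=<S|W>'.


after cmd 1 (t=12): FL=W FR=W RL=S RR=S
after cmd 2 (t=13): FL=W FR=W RL=S RR=S
after cmd 3 (t=15): FL=S FR=S RL=W RR=S
after cmd 4 (t=19): FL=S FR=S RL=S RR=W
after cmd 5 (t=31): FL=S FR=S RL=S RR=W
after cmd 6 (t=42): FL=S FR=S RL=W RR=W
after cmd 7 (t=52): FL=S FR=S RL=W RR=W
after cmd 8 (t=62): FL=S FR=W RL=S RR=S

start t=0: FL=W FR=W RL=S RR=S
cmd 1: advance +12 → t=12, phase=(10,9,5,4) → FL=W FR=W RL=S RR=S
cmd 2: advance +1 → t=13, phase=(11,10,6,5) → FL=W FR=W RL=S RR=S
cmd 3: advance +2 → t=15, phase=(1,0,8,7) → FL=S FR=S RL=W RR=S
cmd 4: advance +4 → t=19, phase=(5,4,0,11) → FL=S FR=S RL=S RR=W
cmd 5: advance +12 → t=31, phase=(5,4,0,11) → FL=S FR=S RL=S RR=W
cmd 6: advance +11 → t=42, phase=(4,3,11,10) → FL=S FR=S RL=W RR=W
cmd 7: advance +10 → t=52, phase=(2,1,9,8) → FL=S FR=S RL=W RR=W
cmd 8: advance +10 → t=62, phase=(0,11,7,6) → FL=S FR=W RL=S RR=S


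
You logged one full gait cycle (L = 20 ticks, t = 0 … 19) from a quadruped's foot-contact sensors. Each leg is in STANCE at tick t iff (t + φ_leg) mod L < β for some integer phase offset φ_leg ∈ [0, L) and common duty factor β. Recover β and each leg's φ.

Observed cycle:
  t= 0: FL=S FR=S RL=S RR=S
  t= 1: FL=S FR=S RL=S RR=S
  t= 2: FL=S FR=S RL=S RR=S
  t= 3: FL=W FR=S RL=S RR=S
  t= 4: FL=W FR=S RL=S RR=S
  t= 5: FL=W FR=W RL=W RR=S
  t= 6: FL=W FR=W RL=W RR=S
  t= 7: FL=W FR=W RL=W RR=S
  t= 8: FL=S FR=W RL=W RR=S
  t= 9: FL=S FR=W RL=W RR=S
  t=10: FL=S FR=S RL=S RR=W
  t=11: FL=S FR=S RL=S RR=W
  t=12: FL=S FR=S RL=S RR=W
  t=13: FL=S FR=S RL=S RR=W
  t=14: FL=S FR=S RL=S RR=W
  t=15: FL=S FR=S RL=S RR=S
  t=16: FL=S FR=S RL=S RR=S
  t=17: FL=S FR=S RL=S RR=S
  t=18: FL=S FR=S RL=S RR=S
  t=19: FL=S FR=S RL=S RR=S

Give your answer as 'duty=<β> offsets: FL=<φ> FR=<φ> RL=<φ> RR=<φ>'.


duty β = stance ticks per leg = 15
FL: stance ticks = 15; W→S at t=8 → φ=12
FR: stance ticks = 15; W→S at t=10 → φ=10
RL: stance ticks = 15; W→S at t=10 → φ=10
RR: stance ticks = 15; W→S at t=15 → φ=5

duty=15 offsets: FL=12 FR=10 RL=10 RR=5


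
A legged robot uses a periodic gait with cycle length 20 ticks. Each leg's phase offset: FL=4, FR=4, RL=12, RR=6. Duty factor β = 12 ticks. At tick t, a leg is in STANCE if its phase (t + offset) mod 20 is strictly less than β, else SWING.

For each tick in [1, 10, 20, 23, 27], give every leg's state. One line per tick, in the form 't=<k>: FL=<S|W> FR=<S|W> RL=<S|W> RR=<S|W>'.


t=1: phase=(5,5,13,7) vs β=12 → FL=S FR=S RL=W RR=S
t=10: phase=(14,14,2,16) vs β=12 → FL=W FR=W RL=S RR=W
t=20: phase=(4,4,12,6) vs β=12 → FL=S FR=S RL=W RR=S
t=23: phase=(7,7,15,9) vs β=12 → FL=S FR=S RL=W RR=S
t=27: phase=(11,11,19,13) vs β=12 → FL=S FR=S RL=W RR=W

t=1: FL=S FR=S RL=W RR=S
t=10: FL=W FR=W RL=S RR=W
t=20: FL=S FR=S RL=W RR=S
t=23: FL=S FR=S RL=W RR=S
t=27: FL=S FR=S RL=W RR=W


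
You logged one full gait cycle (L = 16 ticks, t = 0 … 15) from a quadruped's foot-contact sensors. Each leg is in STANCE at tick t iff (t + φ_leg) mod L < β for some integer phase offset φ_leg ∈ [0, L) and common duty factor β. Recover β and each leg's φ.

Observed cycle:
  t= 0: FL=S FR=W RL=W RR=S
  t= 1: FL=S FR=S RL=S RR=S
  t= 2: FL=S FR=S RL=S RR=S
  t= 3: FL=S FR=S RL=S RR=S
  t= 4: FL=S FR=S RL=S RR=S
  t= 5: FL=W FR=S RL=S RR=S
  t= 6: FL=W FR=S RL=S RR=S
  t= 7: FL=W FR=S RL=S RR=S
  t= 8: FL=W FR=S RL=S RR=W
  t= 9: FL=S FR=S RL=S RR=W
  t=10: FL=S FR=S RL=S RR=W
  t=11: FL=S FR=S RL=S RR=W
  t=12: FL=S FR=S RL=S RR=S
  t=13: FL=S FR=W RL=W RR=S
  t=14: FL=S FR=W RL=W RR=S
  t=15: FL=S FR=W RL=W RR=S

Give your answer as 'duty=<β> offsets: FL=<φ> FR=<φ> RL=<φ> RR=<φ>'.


duty β = stance ticks per leg = 12
FL: stance ticks = 12; W→S at t=9 → φ=7
FR: stance ticks = 12; W→S at t=1 → φ=15
RL: stance ticks = 12; W→S at t=1 → φ=15
RR: stance ticks = 12; W→S at t=12 → φ=4

duty=12 offsets: FL=7 FR=15 RL=15 RR=4


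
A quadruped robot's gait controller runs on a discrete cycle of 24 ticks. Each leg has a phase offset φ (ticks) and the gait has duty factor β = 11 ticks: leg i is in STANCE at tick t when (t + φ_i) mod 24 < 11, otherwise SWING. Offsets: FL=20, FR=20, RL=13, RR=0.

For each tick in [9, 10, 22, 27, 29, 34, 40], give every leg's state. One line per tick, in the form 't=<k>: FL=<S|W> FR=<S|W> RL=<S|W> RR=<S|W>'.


t=9: phase=(5,5,22,9) vs β=11 → FL=S FR=S RL=W RR=S
t=10: phase=(6,6,23,10) vs β=11 → FL=S FR=S RL=W RR=S
t=22: phase=(18,18,11,22) vs β=11 → FL=W FR=W RL=W RR=W
t=27: phase=(23,23,16,3) vs β=11 → FL=W FR=W RL=W RR=S
t=29: phase=(1,1,18,5) vs β=11 → FL=S FR=S RL=W RR=S
t=34: phase=(6,6,23,10) vs β=11 → FL=S FR=S RL=W RR=S
t=40: phase=(12,12,5,16) vs β=11 → FL=W FR=W RL=S RR=W

t=9: FL=S FR=S RL=W RR=S
t=10: FL=S FR=S RL=W RR=S
t=22: FL=W FR=W RL=W RR=W
t=27: FL=W FR=W RL=W RR=S
t=29: FL=S FR=S RL=W RR=S
t=34: FL=S FR=S RL=W RR=S
t=40: FL=W FR=W RL=S RR=W


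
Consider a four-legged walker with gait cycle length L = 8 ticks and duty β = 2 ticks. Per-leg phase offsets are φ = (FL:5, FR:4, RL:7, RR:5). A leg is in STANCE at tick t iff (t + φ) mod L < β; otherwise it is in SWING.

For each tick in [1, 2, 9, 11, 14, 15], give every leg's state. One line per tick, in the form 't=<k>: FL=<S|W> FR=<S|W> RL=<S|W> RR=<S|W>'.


t=1: phase=(6,5,0,6) vs β=2 → FL=W FR=W RL=S RR=W
t=2: phase=(7,6,1,7) vs β=2 → FL=W FR=W RL=S RR=W
t=9: phase=(6,5,0,6) vs β=2 → FL=W FR=W RL=S RR=W
t=11: phase=(0,7,2,0) vs β=2 → FL=S FR=W RL=W RR=S
t=14: phase=(3,2,5,3) vs β=2 → FL=W FR=W RL=W RR=W
t=15: phase=(4,3,6,4) vs β=2 → FL=W FR=W RL=W RR=W

t=1: FL=W FR=W RL=S RR=W
t=2: FL=W FR=W RL=S RR=W
t=9: FL=W FR=W RL=S RR=W
t=11: FL=S FR=W RL=W RR=S
t=14: FL=W FR=W RL=W RR=W
t=15: FL=W FR=W RL=W RR=W


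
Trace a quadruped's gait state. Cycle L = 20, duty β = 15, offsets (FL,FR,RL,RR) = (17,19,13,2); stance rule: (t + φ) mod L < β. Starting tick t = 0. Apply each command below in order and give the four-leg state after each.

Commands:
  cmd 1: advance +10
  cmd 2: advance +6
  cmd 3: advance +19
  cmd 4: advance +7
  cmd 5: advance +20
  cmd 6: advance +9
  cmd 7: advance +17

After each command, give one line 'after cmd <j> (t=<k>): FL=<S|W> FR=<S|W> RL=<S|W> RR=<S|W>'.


start t=0: FL=W FR=W RL=S RR=S
cmd 1: advance +10 → t=10, phase=(7,9,3,12) → FL=S FR=S RL=S RR=S
cmd 2: advance +6 → t=16, phase=(13,15,9,18) → FL=S FR=W RL=S RR=W
cmd 3: advance +19 → t=35, phase=(12,14,8,17) → FL=S FR=S RL=S RR=W
cmd 4: advance +7 → t=42, phase=(19,1,15,4) → FL=W FR=S RL=W RR=S
cmd 5: advance +20 → t=62, phase=(19,1,15,4) → FL=W FR=S RL=W RR=S
cmd 6: advance +9 → t=71, phase=(8,10,4,13) → FL=S FR=S RL=S RR=S
cmd 7: advance +17 → t=88, phase=(5,7,1,10) → FL=S FR=S RL=S RR=S

after cmd 1 (t=10): FL=S FR=S RL=S RR=S
after cmd 2 (t=16): FL=S FR=W RL=S RR=W
after cmd 3 (t=35): FL=S FR=S RL=S RR=W
after cmd 4 (t=42): FL=W FR=S RL=W RR=S
after cmd 5 (t=62): FL=W FR=S RL=W RR=S
after cmd 6 (t=71): FL=S FR=S RL=S RR=S
after cmd 7 (t=88): FL=S FR=S RL=S RR=S


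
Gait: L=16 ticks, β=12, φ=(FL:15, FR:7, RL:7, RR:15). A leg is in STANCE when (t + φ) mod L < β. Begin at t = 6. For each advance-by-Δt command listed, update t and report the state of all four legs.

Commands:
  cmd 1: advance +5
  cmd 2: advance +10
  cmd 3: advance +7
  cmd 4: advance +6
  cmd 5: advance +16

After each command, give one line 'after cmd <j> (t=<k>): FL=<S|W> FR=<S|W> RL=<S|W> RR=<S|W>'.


start t=6: FL=S FR=W RL=W RR=S
cmd 1: advance +5 → t=11, phase=(10,2,2,10) → FL=S FR=S RL=S RR=S
cmd 2: advance +10 → t=21, phase=(4,12,12,4) → FL=S FR=W RL=W RR=S
cmd 3: advance +7 → t=28, phase=(11,3,3,11) → FL=S FR=S RL=S RR=S
cmd 4: advance +6 → t=34, phase=(1,9,9,1) → FL=S FR=S RL=S RR=S
cmd 5: advance +16 → t=50, phase=(1,9,9,1) → FL=S FR=S RL=S RR=S

after cmd 1 (t=11): FL=S FR=S RL=S RR=S
after cmd 2 (t=21): FL=S FR=W RL=W RR=S
after cmd 3 (t=28): FL=S FR=S RL=S RR=S
after cmd 4 (t=34): FL=S FR=S RL=S RR=S
after cmd 5 (t=50): FL=S FR=S RL=S RR=S


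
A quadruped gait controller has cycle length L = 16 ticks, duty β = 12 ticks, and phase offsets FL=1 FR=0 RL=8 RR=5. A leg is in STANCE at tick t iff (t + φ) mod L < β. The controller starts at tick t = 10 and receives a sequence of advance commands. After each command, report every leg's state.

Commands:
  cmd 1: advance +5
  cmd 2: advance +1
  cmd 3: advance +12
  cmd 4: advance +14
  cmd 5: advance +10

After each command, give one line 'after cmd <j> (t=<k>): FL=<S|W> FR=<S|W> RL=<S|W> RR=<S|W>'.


start t=10: FL=S FR=S RL=S RR=W
cmd 1: advance +5 → t=15, phase=(0,15,7,4) → FL=S FR=W RL=S RR=S
cmd 2: advance +1 → t=16, phase=(1,0,8,5) → FL=S FR=S RL=S RR=S
cmd 3: advance +12 → t=28, phase=(13,12,4,1) → FL=W FR=W RL=S RR=S
cmd 4: advance +14 → t=42, phase=(11,10,2,15) → FL=S FR=S RL=S RR=W
cmd 5: advance +10 → t=52, phase=(5,4,12,9) → FL=S FR=S RL=W RR=S

after cmd 1 (t=15): FL=S FR=W RL=S RR=S
after cmd 2 (t=16): FL=S FR=S RL=S RR=S
after cmd 3 (t=28): FL=W FR=W RL=S RR=S
after cmd 4 (t=42): FL=S FR=S RL=S RR=W
after cmd 5 (t=52): FL=S FR=S RL=W RR=S


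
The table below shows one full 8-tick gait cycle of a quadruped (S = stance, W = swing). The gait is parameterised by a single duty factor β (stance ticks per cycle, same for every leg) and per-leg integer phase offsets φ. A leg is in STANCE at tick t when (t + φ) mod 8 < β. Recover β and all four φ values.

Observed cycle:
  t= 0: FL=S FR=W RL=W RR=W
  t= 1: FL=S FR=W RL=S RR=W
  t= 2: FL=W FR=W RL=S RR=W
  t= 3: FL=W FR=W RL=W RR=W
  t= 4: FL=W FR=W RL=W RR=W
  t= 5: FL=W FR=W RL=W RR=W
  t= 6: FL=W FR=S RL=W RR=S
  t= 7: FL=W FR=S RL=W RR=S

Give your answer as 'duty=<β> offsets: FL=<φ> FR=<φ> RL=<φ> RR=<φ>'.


duty=2 offsets: FL=0 FR=2 RL=7 RR=2

duty β = stance ticks per leg = 2
FL: stance ticks = 2; W→S at t=0 → φ=0
FR: stance ticks = 2; W→S at t=6 → φ=2
RL: stance ticks = 2; W→S at t=1 → φ=7
RR: stance ticks = 2; W→S at t=6 → φ=2


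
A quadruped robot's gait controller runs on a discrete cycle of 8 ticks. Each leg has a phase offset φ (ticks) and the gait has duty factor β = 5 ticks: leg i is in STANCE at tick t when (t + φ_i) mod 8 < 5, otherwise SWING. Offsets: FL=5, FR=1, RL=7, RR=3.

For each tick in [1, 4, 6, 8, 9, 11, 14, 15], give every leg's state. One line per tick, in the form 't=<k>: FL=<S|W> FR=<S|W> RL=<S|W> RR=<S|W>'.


t=1: phase=(6,2,0,4) vs β=5 → FL=W FR=S RL=S RR=S
t=4: phase=(1,5,3,7) vs β=5 → FL=S FR=W RL=S RR=W
t=6: phase=(3,7,5,1) vs β=5 → FL=S FR=W RL=W RR=S
t=8: phase=(5,1,7,3) vs β=5 → FL=W FR=S RL=W RR=S
t=9: phase=(6,2,0,4) vs β=5 → FL=W FR=S RL=S RR=S
t=11: phase=(0,4,2,6) vs β=5 → FL=S FR=S RL=S RR=W
t=14: phase=(3,7,5,1) vs β=5 → FL=S FR=W RL=W RR=S
t=15: phase=(4,0,6,2) vs β=5 → FL=S FR=S RL=W RR=S

t=1: FL=W FR=S RL=S RR=S
t=4: FL=S FR=W RL=S RR=W
t=6: FL=S FR=W RL=W RR=S
t=8: FL=W FR=S RL=W RR=S
t=9: FL=W FR=S RL=S RR=S
t=11: FL=S FR=S RL=S RR=W
t=14: FL=S FR=W RL=W RR=S
t=15: FL=S FR=S RL=W RR=S


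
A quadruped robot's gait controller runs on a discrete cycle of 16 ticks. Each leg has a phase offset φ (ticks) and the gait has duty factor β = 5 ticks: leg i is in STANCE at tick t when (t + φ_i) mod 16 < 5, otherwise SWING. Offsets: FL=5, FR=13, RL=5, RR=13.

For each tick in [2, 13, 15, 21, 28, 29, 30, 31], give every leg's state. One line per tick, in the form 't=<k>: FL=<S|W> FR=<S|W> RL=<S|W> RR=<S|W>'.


t=2: FL=W FR=W RL=W RR=W
t=13: FL=S FR=W RL=S RR=W
t=15: FL=S FR=W RL=S RR=W
t=21: FL=W FR=S RL=W RR=S
t=28: FL=S FR=W RL=S RR=W
t=29: FL=S FR=W RL=S RR=W
t=30: FL=S FR=W RL=S RR=W
t=31: FL=S FR=W RL=S RR=W

t=2: phase=(7,15,7,15) vs β=5 → FL=W FR=W RL=W RR=W
t=13: phase=(2,10,2,10) vs β=5 → FL=S FR=W RL=S RR=W
t=15: phase=(4,12,4,12) vs β=5 → FL=S FR=W RL=S RR=W
t=21: phase=(10,2,10,2) vs β=5 → FL=W FR=S RL=W RR=S
t=28: phase=(1,9,1,9) vs β=5 → FL=S FR=W RL=S RR=W
t=29: phase=(2,10,2,10) vs β=5 → FL=S FR=W RL=S RR=W
t=30: phase=(3,11,3,11) vs β=5 → FL=S FR=W RL=S RR=W
t=31: phase=(4,12,4,12) vs β=5 → FL=S FR=W RL=S RR=W


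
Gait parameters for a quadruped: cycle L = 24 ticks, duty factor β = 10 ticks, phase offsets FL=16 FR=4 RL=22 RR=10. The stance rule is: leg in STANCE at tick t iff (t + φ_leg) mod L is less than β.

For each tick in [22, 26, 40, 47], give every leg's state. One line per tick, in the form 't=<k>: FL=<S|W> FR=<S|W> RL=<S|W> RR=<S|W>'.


t=22: FL=W FR=S RL=W RR=S
t=26: FL=W FR=S RL=S RR=W
t=40: FL=S FR=W RL=W RR=S
t=47: FL=W FR=S RL=W RR=S

t=22: phase=(14,2,20,8) vs β=10 → FL=W FR=S RL=W RR=S
t=26: phase=(18,6,0,12) vs β=10 → FL=W FR=S RL=S RR=W
t=40: phase=(8,20,14,2) vs β=10 → FL=S FR=W RL=W RR=S
t=47: phase=(15,3,21,9) vs β=10 → FL=W FR=S RL=W RR=S


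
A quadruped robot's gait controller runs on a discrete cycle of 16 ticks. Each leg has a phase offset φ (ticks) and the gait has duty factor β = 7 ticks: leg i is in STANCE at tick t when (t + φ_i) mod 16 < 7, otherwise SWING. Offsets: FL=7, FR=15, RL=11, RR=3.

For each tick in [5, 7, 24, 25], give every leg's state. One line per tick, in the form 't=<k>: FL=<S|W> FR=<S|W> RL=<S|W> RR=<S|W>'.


t=5: phase=(12,4,0,8) vs β=7 → FL=W FR=S RL=S RR=W
t=7: phase=(14,6,2,10) vs β=7 → FL=W FR=S RL=S RR=W
t=24: phase=(15,7,3,11) vs β=7 → FL=W FR=W RL=S RR=W
t=25: phase=(0,8,4,12) vs β=7 → FL=S FR=W RL=S RR=W

t=5: FL=W FR=S RL=S RR=W
t=7: FL=W FR=S RL=S RR=W
t=24: FL=W FR=W RL=S RR=W
t=25: FL=S FR=W RL=S RR=W


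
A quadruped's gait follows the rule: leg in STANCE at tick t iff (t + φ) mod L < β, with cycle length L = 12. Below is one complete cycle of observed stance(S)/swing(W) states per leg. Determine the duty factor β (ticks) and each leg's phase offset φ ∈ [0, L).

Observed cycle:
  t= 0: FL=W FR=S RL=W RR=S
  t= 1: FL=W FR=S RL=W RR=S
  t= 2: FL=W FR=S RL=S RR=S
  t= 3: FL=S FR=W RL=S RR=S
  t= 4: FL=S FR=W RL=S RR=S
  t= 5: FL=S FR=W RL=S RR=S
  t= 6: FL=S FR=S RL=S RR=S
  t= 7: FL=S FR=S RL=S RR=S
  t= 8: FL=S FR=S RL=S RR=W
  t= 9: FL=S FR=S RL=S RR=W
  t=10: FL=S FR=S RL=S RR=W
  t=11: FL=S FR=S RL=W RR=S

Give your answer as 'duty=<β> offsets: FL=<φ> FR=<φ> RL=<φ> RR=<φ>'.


duty β = stance ticks per leg = 9
FL: stance ticks = 9; W→S at t=3 → φ=9
FR: stance ticks = 9; W→S at t=6 → φ=6
RL: stance ticks = 9; W→S at t=2 → φ=10
RR: stance ticks = 9; W→S at t=11 → φ=1

duty=9 offsets: FL=9 FR=6 RL=10 RR=1


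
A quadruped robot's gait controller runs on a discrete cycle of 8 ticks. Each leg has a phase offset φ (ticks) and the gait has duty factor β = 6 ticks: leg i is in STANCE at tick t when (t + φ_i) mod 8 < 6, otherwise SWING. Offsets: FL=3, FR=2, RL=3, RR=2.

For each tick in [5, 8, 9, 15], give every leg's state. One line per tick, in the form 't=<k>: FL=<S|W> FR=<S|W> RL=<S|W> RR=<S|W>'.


t=5: FL=S FR=W RL=S RR=W
t=8: FL=S FR=S RL=S RR=S
t=9: FL=S FR=S RL=S RR=S
t=15: FL=S FR=S RL=S RR=S

t=5: phase=(0,7,0,7) vs β=6 → FL=S FR=W RL=S RR=W
t=8: phase=(3,2,3,2) vs β=6 → FL=S FR=S RL=S RR=S
t=9: phase=(4,3,4,3) vs β=6 → FL=S FR=S RL=S RR=S
t=15: phase=(2,1,2,1) vs β=6 → FL=S FR=S RL=S RR=S


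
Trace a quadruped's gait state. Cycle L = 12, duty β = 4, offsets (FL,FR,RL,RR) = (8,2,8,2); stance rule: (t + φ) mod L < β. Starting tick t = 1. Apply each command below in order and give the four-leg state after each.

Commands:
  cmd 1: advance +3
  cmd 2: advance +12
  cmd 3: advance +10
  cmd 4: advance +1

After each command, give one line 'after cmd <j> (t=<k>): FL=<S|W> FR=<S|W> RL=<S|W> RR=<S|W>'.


after cmd 1 (t=4): FL=S FR=W RL=S RR=W
after cmd 2 (t=16): FL=S FR=W RL=S RR=W
after cmd 3 (t=26): FL=W FR=W RL=W RR=W
after cmd 4 (t=27): FL=W FR=W RL=W RR=W

start t=1: FL=W FR=S RL=W RR=S
cmd 1: advance +3 → t=4, phase=(0,6,0,6) → FL=S FR=W RL=S RR=W
cmd 2: advance +12 → t=16, phase=(0,6,0,6) → FL=S FR=W RL=S RR=W
cmd 3: advance +10 → t=26, phase=(10,4,10,4) → FL=W FR=W RL=W RR=W
cmd 4: advance +1 → t=27, phase=(11,5,11,5) → FL=W FR=W RL=W RR=W


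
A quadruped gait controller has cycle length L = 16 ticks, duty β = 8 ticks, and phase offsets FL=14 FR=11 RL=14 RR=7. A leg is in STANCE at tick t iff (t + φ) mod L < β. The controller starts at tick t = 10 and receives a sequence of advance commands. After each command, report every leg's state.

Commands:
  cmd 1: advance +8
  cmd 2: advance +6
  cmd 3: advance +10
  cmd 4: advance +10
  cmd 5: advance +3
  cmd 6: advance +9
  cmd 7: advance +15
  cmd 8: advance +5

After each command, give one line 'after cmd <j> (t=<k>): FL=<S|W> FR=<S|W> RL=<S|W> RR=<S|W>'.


after cmd 1 (t=18): FL=S FR=W RL=S RR=W
after cmd 2 (t=24): FL=S FR=S RL=S RR=W
after cmd 3 (t=34): FL=S FR=W RL=S RR=W
after cmd 4 (t=44): FL=W FR=S RL=W RR=S
after cmd 5 (t=47): FL=W FR=W RL=W RR=S
after cmd 6 (t=56): FL=S FR=S RL=S RR=W
after cmd 7 (t=71): FL=S FR=S RL=S RR=W
after cmd 8 (t=76): FL=W FR=S RL=W RR=S

start t=10: FL=W FR=S RL=W RR=S
cmd 1: advance +8 → t=18, phase=(0,13,0,9) → FL=S FR=W RL=S RR=W
cmd 2: advance +6 → t=24, phase=(6,3,6,15) → FL=S FR=S RL=S RR=W
cmd 3: advance +10 → t=34, phase=(0,13,0,9) → FL=S FR=W RL=S RR=W
cmd 4: advance +10 → t=44, phase=(10,7,10,3) → FL=W FR=S RL=W RR=S
cmd 5: advance +3 → t=47, phase=(13,10,13,6) → FL=W FR=W RL=W RR=S
cmd 6: advance +9 → t=56, phase=(6,3,6,15) → FL=S FR=S RL=S RR=W
cmd 7: advance +15 → t=71, phase=(5,2,5,14) → FL=S FR=S RL=S RR=W
cmd 8: advance +5 → t=76, phase=(10,7,10,3) → FL=W FR=S RL=W RR=S


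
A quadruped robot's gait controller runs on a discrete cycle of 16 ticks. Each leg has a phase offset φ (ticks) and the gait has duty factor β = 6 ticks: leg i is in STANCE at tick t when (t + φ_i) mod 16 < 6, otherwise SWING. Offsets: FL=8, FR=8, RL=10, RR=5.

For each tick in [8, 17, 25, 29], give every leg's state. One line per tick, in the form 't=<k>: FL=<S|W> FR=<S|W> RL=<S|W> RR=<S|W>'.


t=8: phase=(0,0,2,13) vs β=6 → FL=S FR=S RL=S RR=W
t=17: phase=(9,9,11,6) vs β=6 → FL=W FR=W RL=W RR=W
t=25: phase=(1,1,3,14) vs β=6 → FL=S FR=S RL=S RR=W
t=29: phase=(5,5,7,2) vs β=6 → FL=S FR=S RL=W RR=S

t=8: FL=S FR=S RL=S RR=W
t=17: FL=W FR=W RL=W RR=W
t=25: FL=S FR=S RL=S RR=W
t=29: FL=S FR=S RL=W RR=S


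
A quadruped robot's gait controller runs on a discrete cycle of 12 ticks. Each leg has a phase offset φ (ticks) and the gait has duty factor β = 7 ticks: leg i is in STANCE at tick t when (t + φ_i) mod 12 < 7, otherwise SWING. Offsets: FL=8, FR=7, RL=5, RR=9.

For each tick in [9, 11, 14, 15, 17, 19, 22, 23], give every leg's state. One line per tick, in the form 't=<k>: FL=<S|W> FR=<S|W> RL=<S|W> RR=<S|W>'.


t=9: phase=(5,4,2,6) vs β=7 → FL=S FR=S RL=S RR=S
t=11: phase=(7,6,4,8) vs β=7 → FL=W FR=S RL=S RR=W
t=14: phase=(10,9,7,11) vs β=7 → FL=W FR=W RL=W RR=W
t=15: phase=(11,10,8,0) vs β=7 → FL=W FR=W RL=W RR=S
t=17: phase=(1,0,10,2) vs β=7 → FL=S FR=S RL=W RR=S
t=19: phase=(3,2,0,4) vs β=7 → FL=S FR=S RL=S RR=S
t=22: phase=(6,5,3,7) vs β=7 → FL=S FR=S RL=S RR=W
t=23: phase=(7,6,4,8) vs β=7 → FL=W FR=S RL=S RR=W

t=9: FL=S FR=S RL=S RR=S
t=11: FL=W FR=S RL=S RR=W
t=14: FL=W FR=W RL=W RR=W
t=15: FL=W FR=W RL=W RR=S
t=17: FL=S FR=S RL=W RR=S
t=19: FL=S FR=S RL=S RR=S
t=22: FL=S FR=S RL=S RR=W
t=23: FL=W FR=S RL=S RR=W


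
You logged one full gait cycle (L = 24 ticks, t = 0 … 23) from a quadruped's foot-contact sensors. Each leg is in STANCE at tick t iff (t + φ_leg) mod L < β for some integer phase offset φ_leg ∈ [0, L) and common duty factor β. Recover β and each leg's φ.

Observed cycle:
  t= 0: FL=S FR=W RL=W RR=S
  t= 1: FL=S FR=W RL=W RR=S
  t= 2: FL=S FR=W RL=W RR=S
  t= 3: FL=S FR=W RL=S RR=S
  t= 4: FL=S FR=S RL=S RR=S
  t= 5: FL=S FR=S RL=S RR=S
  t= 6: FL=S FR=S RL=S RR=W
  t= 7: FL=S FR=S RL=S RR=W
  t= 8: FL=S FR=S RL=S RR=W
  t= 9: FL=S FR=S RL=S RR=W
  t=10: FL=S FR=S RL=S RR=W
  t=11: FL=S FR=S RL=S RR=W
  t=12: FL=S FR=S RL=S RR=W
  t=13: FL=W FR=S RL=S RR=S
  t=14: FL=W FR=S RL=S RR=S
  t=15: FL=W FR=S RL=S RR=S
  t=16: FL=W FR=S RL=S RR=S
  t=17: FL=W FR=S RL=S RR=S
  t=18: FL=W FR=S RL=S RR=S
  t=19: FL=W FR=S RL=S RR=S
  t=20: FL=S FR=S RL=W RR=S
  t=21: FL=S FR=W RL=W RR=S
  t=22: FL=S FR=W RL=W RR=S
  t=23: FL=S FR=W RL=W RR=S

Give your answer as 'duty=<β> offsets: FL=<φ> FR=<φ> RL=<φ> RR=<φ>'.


duty=17 offsets: FL=4 FR=20 RL=21 RR=11

duty β = stance ticks per leg = 17
FL: stance ticks = 17; W→S at t=20 → φ=4
FR: stance ticks = 17; W→S at t=4 → φ=20
RL: stance ticks = 17; W→S at t=3 → φ=21
RR: stance ticks = 17; W→S at t=13 → φ=11


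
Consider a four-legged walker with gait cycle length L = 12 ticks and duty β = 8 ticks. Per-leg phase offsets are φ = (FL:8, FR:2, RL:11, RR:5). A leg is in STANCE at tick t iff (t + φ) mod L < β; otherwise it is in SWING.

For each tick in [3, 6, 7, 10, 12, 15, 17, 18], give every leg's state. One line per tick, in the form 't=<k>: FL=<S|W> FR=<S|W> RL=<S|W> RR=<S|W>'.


t=3: phase=(11,5,2,8) vs β=8 → FL=W FR=S RL=S RR=W
t=6: phase=(2,8,5,11) vs β=8 → FL=S FR=W RL=S RR=W
t=7: phase=(3,9,6,0) vs β=8 → FL=S FR=W RL=S RR=S
t=10: phase=(6,0,9,3) vs β=8 → FL=S FR=S RL=W RR=S
t=12: phase=(8,2,11,5) vs β=8 → FL=W FR=S RL=W RR=S
t=15: phase=(11,5,2,8) vs β=8 → FL=W FR=S RL=S RR=W
t=17: phase=(1,7,4,10) vs β=8 → FL=S FR=S RL=S RR=W
t=18: phase=(2,8,5,11) vs β=8 → FL=S FR=W RL=S RR=W

t=3: FL=W FR=S RL=S RR=W
t=6: FL=S FR=W RL=S RR=W
t=7: FL=S FR=W RL=S RR=S
t=10: FL=S FR=S RL=W RR=S
t=12: FL=W FR=S RL=W RR=S
t=15: FL=W FR=S RL=S RR=W
t=17: FL=S FR=S RL=S RR=W
t=18: FL=S FR=W RL=S RR=W


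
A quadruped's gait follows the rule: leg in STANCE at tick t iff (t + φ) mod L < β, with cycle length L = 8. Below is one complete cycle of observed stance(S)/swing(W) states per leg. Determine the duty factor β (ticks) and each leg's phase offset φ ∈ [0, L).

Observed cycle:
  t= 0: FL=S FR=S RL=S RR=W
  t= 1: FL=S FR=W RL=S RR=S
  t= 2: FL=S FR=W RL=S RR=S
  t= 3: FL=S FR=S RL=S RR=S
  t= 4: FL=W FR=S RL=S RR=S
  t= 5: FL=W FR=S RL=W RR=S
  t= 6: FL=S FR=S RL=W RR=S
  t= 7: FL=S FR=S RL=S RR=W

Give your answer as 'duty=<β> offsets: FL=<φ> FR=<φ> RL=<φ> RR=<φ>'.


duty=6 offsets: FL=2 FR=5 RL=1 RR=7

duty β = stance ticks per leg = 6
FL: stance ticks = 6; W→S at t=6 → φ=2
FR: stance ticks = 6; W→S at t=3 → φ=5
RL: stance ticks = 6; W→S at t=7 → φ=1
RR: stance ticks = 6; W→S at t=1 → φ=7


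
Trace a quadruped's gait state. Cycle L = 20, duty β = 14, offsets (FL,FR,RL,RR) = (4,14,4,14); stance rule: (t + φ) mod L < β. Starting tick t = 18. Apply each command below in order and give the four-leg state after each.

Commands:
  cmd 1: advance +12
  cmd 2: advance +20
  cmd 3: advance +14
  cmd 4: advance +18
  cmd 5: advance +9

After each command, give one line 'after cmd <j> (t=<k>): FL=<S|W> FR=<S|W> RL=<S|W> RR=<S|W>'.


after cmd 1 (t=30): FL=W FR=S RL=W RR=S
after cmd 2 (t=50): FL=W FR=S RL=W RR=S
after cmd 3 (t=64): FL=S FR=W RL=S RR=W
after cmd 4 (t=82): FL=S FR=W RL=S RR=W
after cmd 5 (t=91): FL=W FR=S RL=W RR=S

start t=18: FL=S FR=S RL=S RR=S
cmd 1: advance +12 → t=30, phase=(14,4,14,4) → FL=W FR=S RL=W RR=S
cmd 2: advance +20 → t=50, phase=(14,4,14,4) → FL=W FR=S RL=W RR=S
cmd 3: advance +14 → t=64, phase=(8,18,8,18) → FL=S FR=W RL=S RR=W
cmd 4: advance +18 → t=82, phase=(6,16,6,16) → FL=S FR=W RL=S RR=W
cmd 5: advance +9 → t=91, phase=(15,5,15,5) → FL=W FR=S RL=W RR=S


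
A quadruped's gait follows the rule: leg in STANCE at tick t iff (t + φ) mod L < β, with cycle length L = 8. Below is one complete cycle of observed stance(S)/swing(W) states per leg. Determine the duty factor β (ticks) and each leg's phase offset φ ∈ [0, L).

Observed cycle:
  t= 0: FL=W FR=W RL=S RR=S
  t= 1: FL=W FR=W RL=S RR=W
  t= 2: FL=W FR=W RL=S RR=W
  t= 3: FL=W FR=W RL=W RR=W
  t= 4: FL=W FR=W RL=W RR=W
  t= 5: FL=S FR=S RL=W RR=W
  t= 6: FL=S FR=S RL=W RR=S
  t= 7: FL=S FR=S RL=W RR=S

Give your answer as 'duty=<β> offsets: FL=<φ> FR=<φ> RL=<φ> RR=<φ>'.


duty β = stance ticks per leg = 3
FL: stance ticks = 3; W→S at t=5 → φ=3
FR: stance ticks = 3; W→S at t=5 → φ=3
RL: stance ticks = 3; W→S at t=0 → φ=0
RR: stance ticks = 3; W→S at t=6 → φ=2

duty=3 offsets: FL=3 FR=3 RL=0 RR=2


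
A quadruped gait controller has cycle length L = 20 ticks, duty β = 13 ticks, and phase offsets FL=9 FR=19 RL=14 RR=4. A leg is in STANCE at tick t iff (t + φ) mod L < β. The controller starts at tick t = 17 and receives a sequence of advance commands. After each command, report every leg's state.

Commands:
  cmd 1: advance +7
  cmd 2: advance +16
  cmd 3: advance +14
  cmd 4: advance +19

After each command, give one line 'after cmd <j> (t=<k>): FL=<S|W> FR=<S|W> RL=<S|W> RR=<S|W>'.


after cmd 1 (t=24): FL=W FR=S RL=W RR=S
after cmd 2 (t=40): FL=S FR=W RL=W RR=S
after cmd 3 (t=54): FL=S FR=W RL=S RR=W
after cmd 4 (t=73): FL=S FR=S RL=S RR=W

start t=17: FL=S FR=W RL=S RR=S
cmd 1: advance +7 → t=24, phase=(13,3,18,8) → FL=W FR=S RL=W RR=S
cmd 2: advance +16 → t=40, phase=(9,19,14,4) → FL=S FR=W RL=W RR=S
cmd 3: advance +14 → t=54, phase=(3,13,8,18) → FL=S FR=W RL=S RR=W
cmd 4: advance +19 → t=73, phase=(2,12,7,17) → FL=S FR=S RL=S RR=W


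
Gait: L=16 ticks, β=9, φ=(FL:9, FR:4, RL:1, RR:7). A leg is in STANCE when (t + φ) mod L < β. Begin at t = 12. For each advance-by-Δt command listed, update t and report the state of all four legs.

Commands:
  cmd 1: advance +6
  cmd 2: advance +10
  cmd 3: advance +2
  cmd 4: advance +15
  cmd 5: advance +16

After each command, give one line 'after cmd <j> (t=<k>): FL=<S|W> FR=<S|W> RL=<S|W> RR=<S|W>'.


after cmd 1 (t=18): FL=W FR=S RL=S RR=W
after cmd 2 (t=28): FL=S FR=S RL=W RR=S
after cmd 3 (t=30): FL=S FR=S RL=W RR=S
after cmd 4 (t=45): FL=S FR=S RL=W RR=S
after cmd 5 (t=61): FL=S FR=S RL=W RR=S

start t=12: FL=S FR=S RL=W RR=S
cmd 1: advance +6 → t=18, phase=(11,6,3,9) → FL=W FR=S RL=S RR=W
cmd 2: advance +10 → t=28, phase=(5,0,13,3) → FL=S FR=S RL=W RR=S
cmd 3: advance +2 → t=30, phase=(7,2,15,5) → FL=S FR=S RL=W RR=S
cmd 4: advance +15 → t=45, phase=(6,1,14,4) → FL=S FR=S RL=W RR=S
cmd 5: advance +16 → t=61, phase=(6,1,14,4) → FL=S FR=S RL=W RR=S


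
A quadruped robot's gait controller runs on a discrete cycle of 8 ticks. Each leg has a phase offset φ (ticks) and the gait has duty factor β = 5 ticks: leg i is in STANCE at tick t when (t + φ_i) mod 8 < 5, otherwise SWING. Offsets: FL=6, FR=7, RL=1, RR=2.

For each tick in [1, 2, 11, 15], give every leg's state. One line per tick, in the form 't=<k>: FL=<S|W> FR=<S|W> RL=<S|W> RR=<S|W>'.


t=1: phase=(7,0,2,3) vs β=5 → FL=W FR=S RL=S RR=S
t=2: phase=(0,1,3,4) vs β=5 → FL=S FR=S RL=S RR=S
t=11: phase=(1,2,4,5) vs β=5 → FL=S FR=S RL=S RR=W
t=15: phase=(5,6,0,1) vs β=5 → FL=W FR=W RL=S RR=S

t=1: FL=W FR=S RL=S RR=S
t=2: FL=S FR=S RL=S RR=S
t=11: FL=S FR=S RL=S RR=W
t=15: FL=W FR=W RL=S RR=S


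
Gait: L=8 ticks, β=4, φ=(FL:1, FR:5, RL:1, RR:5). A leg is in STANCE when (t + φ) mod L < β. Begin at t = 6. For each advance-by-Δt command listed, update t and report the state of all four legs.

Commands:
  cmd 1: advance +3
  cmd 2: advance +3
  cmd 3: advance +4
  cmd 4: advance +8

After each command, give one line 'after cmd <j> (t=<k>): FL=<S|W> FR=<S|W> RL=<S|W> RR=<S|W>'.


after cmd 1 (t=9): FL=S FR=W RL=S RR=W
after cmd 2 (t=12): FL=W FR=S RL=W RR=S
after cmd 3 (t=16): FL=S FR=W RL=S RR=W
after cmd 4 (t=24): FL=S FR=W RL=S RR=W

start t=6: FL=W FR=S RL=W RR=S
cmd 1: advance +3 → t=9, phase=(2,6,2,6) → FL=S FR=W RL=S RR=W
cmd 2: advance +3 → t=12, phase=(5,1,5,1) → FL=W FR=S RL=W RR=S
cmd 3: advance +4 → t=16, phase=(1,5,1,5) → FL=S FR=W RL=S RR=W
cmd 4: advance +8 → t=24, phase=(1,5,1,5) → FL=S FR=W RL=S RR=W
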